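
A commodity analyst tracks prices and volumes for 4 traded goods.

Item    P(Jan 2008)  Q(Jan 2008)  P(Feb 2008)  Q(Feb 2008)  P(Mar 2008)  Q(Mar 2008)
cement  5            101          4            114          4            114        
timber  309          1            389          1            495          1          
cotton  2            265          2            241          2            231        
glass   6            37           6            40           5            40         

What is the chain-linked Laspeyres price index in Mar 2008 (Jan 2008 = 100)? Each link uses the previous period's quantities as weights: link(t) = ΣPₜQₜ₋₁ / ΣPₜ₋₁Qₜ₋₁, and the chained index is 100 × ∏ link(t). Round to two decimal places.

Link Jan 2008→Feb 2008:
ΣP(Feb 2008)Q(Jan 2008) = 4×101 + 389×1 + 2×265 + 6×37 = 404 + 389 + 530 + 222 = 1545
ΣP(Jan 2008)Q(Jan 2008) = 5×101 + 309×1 + 2×265 + 6×37 = 505 + 309 + 530 + 222 = 1566
link = 1545/1566 = 0.986590
Link Feb 2008→Mar 2008:
ΣP(Mar 2008)Q(Feb 2008) = 4×114 + 495×1 + 2×241 + 5×40 = 456 + 495 + 482 + 200 = 1633
ΣP(Feb 2008)Q(Feb 2008) = 4×114 + 389×1 + 2×241 + 6×40 = 456 + 389 + 482 + 240 = 1567
link = 1633/1567 = 1.042119
Chained index = 100 × 0.986590 × 1.042119 = 102.8144

102.81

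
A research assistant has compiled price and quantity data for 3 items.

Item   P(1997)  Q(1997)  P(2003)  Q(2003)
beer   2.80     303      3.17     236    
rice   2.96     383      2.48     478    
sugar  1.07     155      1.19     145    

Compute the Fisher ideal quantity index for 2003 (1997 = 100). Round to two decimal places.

Laspeyres component (base-period weights):
ΣP(1997)Q(2003) = 2.80×236 + 2.96×478 + 1.07×145 = 660.8 + 1414.88 + 155.15 = 2230.83
ΣP(1997)Q(1997) = 2.80×303 + 2.96×383 + 1.07×155 = 848.4 + 1133.68 + 165.85 = 2147.93
L = 2230.83 / 2147.93 × 100 = 103.8595
Paasche component (current-period weights):
ΣP(2003)Q(2003) = 3.17×236 + 2.48×478 + 1.19×145 = 748.12 + 1185.44 + 172.55 = 2106.11
ΣP(2003)Q(1997) = 3.17×303 + 2.48×383 + 1.19×155 = 960.51 + 949.84 + 184.45 = 2094.8
P = 2106.11 / 2094.8 × 100 = 100.5399
Fisher = √(L × P) = √(103.8595 × 100.5399) = 102.1862

102.19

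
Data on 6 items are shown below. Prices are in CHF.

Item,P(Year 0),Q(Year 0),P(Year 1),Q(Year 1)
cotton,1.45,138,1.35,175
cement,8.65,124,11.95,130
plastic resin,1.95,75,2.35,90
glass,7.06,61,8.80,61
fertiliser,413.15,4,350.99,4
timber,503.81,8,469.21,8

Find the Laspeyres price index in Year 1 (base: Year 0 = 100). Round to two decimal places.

100.08

Laspeyres price index uses base-period quantities as weights.
ΣP(Year 1)·Q(Year 0) = 1.35×138 + 11.95×124 + 2.35×75 + 8.80×61 + 350.99×4 + 469.21×8 = 186.3 + 1481.8 + 176.25 + 536.8 + 1403.96 + 3753.68 = 7538.79
ΣP(Year 0)·Q(Year 0) = 1.45×138 + 8.65×124 + 1.95×75 + 7.06×61 + 413.15×4 + 503.81×8 = 200.1 + 1072.6 + 146.25 + 430.66 + 1652.6 + 4030.48 = 7532.69
Index = 7538.79 / 7532.69 × 100 = 100.0810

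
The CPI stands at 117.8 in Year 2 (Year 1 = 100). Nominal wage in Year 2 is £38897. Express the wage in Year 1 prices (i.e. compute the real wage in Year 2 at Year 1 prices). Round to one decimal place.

33019.5

Real = Nominal ÷ (Index/100) = 38897 ÷ (117.8/100)
     = 38897 ÷ 1.178 = 33019.5246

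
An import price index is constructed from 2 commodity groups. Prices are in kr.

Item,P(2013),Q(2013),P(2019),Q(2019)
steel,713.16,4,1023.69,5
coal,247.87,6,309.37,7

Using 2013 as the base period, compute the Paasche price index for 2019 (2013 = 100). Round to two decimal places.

137.41

Paasche price index uses current-period quantities as weights.
ΣP(2019)·Q(2019) = 1023.69×5 + 309.37×7 = 5118.45 + 2165.59 = 7284.04
ΣP(2013)·Q(2019) = 713.16×5 + 247.87×7 = 3565.8 + 1735.09 = 5300.89
Index = 7284.04 / 5300.89 × 100 = 137.4116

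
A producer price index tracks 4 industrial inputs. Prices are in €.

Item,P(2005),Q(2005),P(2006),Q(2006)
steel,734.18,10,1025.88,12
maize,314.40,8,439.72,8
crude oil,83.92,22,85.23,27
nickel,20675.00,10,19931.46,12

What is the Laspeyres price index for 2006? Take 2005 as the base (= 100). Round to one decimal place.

Laspeyres price index uses base-period quantities as weights.
ΣP(2006)·Q(2005) = 1025.88×10 + 439.72×8 + 85.23×22 + 19931.46×10 = 10258.8 + 3517.76 + 1875.06 + 199314.6 = 214966.22
ΣP(2005)·Q(2005) = 734.18×10 + 314.40×8 + 83.92×22 + 20675.00×10 = 7341.8 + 2515.2 + 1846.24 + 206750 = 218453.24
Index = 214966.22 / 218453.24 × 100 = 98.4038

98.4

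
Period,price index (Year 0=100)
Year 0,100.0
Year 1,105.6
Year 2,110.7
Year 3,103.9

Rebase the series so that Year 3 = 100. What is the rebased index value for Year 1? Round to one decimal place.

Rebased(Year 1) = 105.6 / 103.9 × 100 = 101.6362

101.6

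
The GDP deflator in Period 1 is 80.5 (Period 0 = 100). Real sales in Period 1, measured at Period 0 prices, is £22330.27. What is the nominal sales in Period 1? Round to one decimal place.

Nominal = Real × (Index/100) = 22330.27 × (80.5/100)
        = 22330.27 × 0.805 = 17975.8674

17975.9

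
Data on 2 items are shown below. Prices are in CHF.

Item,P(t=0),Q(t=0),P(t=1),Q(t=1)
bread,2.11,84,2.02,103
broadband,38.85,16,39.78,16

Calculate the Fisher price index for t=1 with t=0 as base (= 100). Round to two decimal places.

Laspeyres component (base-period weights):
ΣP(t=1)Q(t=0) = 2.02×84 + 39.78×16 = 169.68 + 636.48 = 806.16
ΣP(t=0)Q(t=0) = 2.11×84 + 38.85×16 = 177.24 + 621.6 = 798.84
L = 806.16 / 798.84 × 100 = 100.9163
Paasche component (current-period weights):
ΣP(t=1)Q(t=1) = 2.02×103 + 39.78×16 = 208.06 + 636.48 = 844.54
ΣP(t=0)Q(t=1) = 2.11×103 + 38.85×16 = 217.33 + 621.6 = 838.93
P = 844.54 / 838.93 × 100 = 100.6687
Fisher = √(L × P) = √(100.9163 × 100.6687) = 100.7924

100.79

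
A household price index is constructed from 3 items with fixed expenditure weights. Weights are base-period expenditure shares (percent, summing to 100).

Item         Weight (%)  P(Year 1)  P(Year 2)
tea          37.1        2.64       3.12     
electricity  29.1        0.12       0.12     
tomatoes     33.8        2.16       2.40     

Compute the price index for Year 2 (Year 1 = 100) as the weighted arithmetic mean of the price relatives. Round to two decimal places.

110.50

tea: 37.1 × (3.12/2.64) = 37.1 × 1.181818 = 43.8455
electricity: 29.1 × (0.12/0.12) = 29.1 × 1.000000 = 29.1000
tomatoes: 33.8 × (2.40/2.16) = 33.8 × 1.111111 = 37.5556
Index = Σ wᵢ·(p₁ᵢ/p₀ᵢ) = 43.8455 + 29.1000 + 37.5556 = 110.5010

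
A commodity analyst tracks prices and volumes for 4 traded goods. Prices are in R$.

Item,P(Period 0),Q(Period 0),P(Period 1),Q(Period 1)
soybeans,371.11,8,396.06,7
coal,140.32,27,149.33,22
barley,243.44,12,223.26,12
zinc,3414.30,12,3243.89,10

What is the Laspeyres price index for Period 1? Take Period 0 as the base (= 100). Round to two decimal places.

Laspeyres price index uses base-period quantities as weights.
ΣP(Period 1)·Q(Period 0) = 396.06×8 + 149.33×27 + 223.26×12 + 3243.89×12 = 3168.48 + 4031.91 + 2679.12 + 38926.68 = 48806.19
ΣP(Period 0)·Q(Period 0) = 371.11×8 + 140.32×27 + 243.44×12 + 3414.30×12 = 2968.88 + 3788.64 + 2921.28 + 40971.6 = 50650.4
Index = 48806.19 / 50650.4 × 100 = 96.3589

96.36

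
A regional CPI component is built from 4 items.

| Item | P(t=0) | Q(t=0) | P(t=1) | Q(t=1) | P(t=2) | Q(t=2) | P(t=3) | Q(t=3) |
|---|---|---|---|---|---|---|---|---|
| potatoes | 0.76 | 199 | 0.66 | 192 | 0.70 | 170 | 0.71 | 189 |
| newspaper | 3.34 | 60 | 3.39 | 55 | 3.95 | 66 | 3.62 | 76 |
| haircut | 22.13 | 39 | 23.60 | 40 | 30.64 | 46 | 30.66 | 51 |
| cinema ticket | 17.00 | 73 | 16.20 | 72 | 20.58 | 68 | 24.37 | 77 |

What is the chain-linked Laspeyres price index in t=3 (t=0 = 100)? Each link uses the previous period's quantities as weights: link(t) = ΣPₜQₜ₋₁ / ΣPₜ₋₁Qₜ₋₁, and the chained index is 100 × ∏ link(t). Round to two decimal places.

134.67

Link t=0→t=1:
ΣP(t=1)Q(t=0) = 0.66×199 + 3.39×60 + 23.60×39 + 16.20×73 = 131.34 + 203.4 + 920.4 + 1182.6 = 2437.74
ΣP(t=0)Q(t=0) = 0.76×199 + 3.34×60 + 22.13×39 + 17.00×73 = 151.24 + 200.4 + 863.07 + 1241 = 2455.71
link = 2437.74/2455.71 = 0.992682
Link t=1→t=2:
ΣP(t=2)Q(t=1) = 0.70×192 + 3.95×55 + 30.64×40 + 20.58×72 = 134.4 + 217.25 + 1225.6 + 1481.76 = 3059.01
ΣP(t=1)Q(t=1) = 0.66×192 + 3.39×55 + 23.60×40 + 16.20×72 = 126.72 + 186.45 + 944 + 1166.4 = 2423.57
link = 3059.01/2423.57 = 1.262192
Link t=2→t=3:
ΣP(t=3)Q(t=2) = 0.71×170 + 3.62×66 + 30.66×46 + 24.37×68 = 120.7 + 238.92 + 1410.36 + 1657.16 = 3427.14
ΣP(t=2)Q(t=2) = 0.70×170 + 3.95×66 + 30.64×46 + 20.58×68 = 119 + 260.7 + 1409.44 + 1399.44 = 3188.58
link = 3427.14/3188.58 = 1.074817
Chained index = 100 × 0.992682 × 1.262192 × 1.074817 = 134.6698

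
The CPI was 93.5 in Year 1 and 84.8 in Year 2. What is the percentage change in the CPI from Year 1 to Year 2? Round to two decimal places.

Change = (84.8 − 93.5) / 93.5 × 100
       = -8.7 / 93.5 × 100 = -9.3048%

-9.30%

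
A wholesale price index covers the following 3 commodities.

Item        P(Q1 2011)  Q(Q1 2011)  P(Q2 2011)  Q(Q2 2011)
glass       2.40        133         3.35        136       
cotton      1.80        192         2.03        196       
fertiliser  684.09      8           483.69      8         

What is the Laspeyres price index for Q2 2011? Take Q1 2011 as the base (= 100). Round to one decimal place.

Laspeyres price index uses base-period quantities as weights.
ΣP(Q2 2011)·Q(Q1 2011) = 3.35×133 + 2.03×192 + 483.69×8 = 445.55 + 389.76 + 3869.52 = 4704.83
ΣP(Q1 2011)·Q(Q1 2011) = 2.40×133 + 1.80×192 + 684.09×8 = 319.2 + 345.6 + 5472.72 = 6137.52
Index = 4704.83 / 6137.52 × 100 = 76.6569

76.7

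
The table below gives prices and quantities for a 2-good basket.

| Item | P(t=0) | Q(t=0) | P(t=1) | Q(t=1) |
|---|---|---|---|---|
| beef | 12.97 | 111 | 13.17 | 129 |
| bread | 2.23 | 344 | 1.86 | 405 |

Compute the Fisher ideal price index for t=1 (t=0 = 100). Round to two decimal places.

95.21

Laspeyres component (base-period weights):
ΣP(t=1)Q(t=0) = 13.17×111 + 1.86×344 = 1461.87 + 639.84 = 2101.71
ΣP(t=0)Q(t=0) = 12.97×111 + 2.23×344 = 1439.67 + 767.12 = 2206.79
L = 2101.71 / 2206.79 × 100 = 95.2383
Paasche component (current-period weights):
ΣP(t=1)Q(t=1) = 13.17×129 + 1.86×405 = 1698.93 + 753.3 = 2452.23
ΣP(t=0)Q(t=1) = 12.97×129 + 2.23×405 = 1673.13 + 903.15 = 2576.28
P = 2452.23 / 2576.28 × 100 = 95.1849
Fisher = √(L × P) = √(95.2383 × 95.1849) = 95.2116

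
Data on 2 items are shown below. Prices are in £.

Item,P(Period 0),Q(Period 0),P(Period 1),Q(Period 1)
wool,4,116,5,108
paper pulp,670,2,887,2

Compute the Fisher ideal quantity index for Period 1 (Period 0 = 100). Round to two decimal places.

Laspeyres component (base-period weights):
ΣP(Period 0)Q(Period 1) = 4×108 + 670×2 = 432 + 1340 = 1772
ΣP(Period 0)Q(Period 0) = 4×116 + 670×2 = 464 + 1340 = 1804
L = 1772 / 1804 × 100 = 98.2262
Paasche component (current-period weights):
ΣP(Period 1)Q(Period 1) = 5×108 + 887×2 = 540 + 1774 = 2314
ΣP(Period 1)Q(Period 0) = 5×116 + 887×2 = 580 + 1774 = 2354
P = 2314 / 2354 × 100 = 98.3008
Fisher = √(L × P) = √(98.2262 × 98.3008) = 98.2635

98.26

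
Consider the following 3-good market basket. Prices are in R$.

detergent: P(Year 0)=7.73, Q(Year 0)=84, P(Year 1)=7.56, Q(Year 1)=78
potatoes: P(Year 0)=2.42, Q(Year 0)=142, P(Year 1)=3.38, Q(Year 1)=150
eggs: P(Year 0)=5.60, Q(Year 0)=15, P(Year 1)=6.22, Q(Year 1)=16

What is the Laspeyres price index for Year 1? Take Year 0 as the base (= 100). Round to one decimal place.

Laspeyres price index uses base-period quantities as weights.
ΣP(Year 1)·Q(Year 0) = 7.56×84 + 3.38×142 + 6.22×15 = 635.04 + 479.96 + 93.3 = 1208.3
ΣP(Year 0)·Q(Year 0) = 7.73×84 + 2.42×142 + 5.60×15 = 649.32 + 343.64 + 84 = 1076.96
Index = 1208.3 / 1076.96 × 100 = 112.1954

112.2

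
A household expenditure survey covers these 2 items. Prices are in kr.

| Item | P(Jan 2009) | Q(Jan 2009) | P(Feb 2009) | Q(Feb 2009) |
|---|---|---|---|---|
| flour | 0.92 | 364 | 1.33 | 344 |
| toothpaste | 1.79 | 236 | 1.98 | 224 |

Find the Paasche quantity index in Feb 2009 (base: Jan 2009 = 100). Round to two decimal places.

Paasche quantity index uses current-period prices as weights.
ΣP(Feb 2009)·Q(Feb 2009) = 1.33×344 + 1.98×224 = 457.52 + 443.52 = 901.04
ΣP(Feb 2009)·Q(Jan 2009) = 1.33×364 + 1.98×236 = 484.12 + 467.28 = 951.4
Index = 901.04 / 951.4 × 100 = 94.7067

94.71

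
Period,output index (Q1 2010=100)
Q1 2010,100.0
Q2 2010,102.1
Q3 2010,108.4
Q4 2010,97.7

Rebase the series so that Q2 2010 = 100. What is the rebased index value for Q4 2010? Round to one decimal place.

95.7

Rebased(Q4 2010) = 97.7 / 102.1 × 100 = 95.6905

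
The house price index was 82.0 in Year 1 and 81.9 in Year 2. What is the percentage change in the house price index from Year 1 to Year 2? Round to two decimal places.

Change = (81.9 − 82.0) / 82.0 × 100
       = -0.1 / 82.0 × 100 = -0.1220%

-0.12%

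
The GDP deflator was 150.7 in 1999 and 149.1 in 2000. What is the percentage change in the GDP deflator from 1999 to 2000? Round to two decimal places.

Change = (149.1 − 150.7) / 150.7 × 100
       = -1.6 / 150.7 × 100 = -1.0617%

-1.06%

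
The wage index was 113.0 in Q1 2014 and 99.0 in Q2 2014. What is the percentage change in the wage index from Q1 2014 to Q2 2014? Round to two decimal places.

Change = (99.0 − 113.0) / 113.0 × 100
       = -14.0 / 113.0 × 100 = -12.3894%

-12.39%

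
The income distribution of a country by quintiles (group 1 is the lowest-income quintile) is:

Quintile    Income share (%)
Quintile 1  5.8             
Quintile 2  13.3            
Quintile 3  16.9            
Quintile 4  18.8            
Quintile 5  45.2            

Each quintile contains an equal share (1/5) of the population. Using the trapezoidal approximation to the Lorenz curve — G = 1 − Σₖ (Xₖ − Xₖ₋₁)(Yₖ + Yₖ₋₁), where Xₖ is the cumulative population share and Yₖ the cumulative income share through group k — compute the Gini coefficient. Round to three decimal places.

0.337

Cumulative income shares Yₖ: 0.0580, 0.1910, 0.3600, 0.5480, 1.0000
Σ (Xₖ−Xₖ₋₁)(Yₖ+Yₖ₋₁) = (1/5)(0.0580+0.0000) + (1/5)(0.1910+0.0580) + (1/5)(0.3600+0.1910) + (1/5)(0.5480+0.3600) + (1/5)(1.0000+0.5480)
  = 0.0116 + 0.0498 + 0.1102 + 0.1816 + 0.3096 = 0.6628
G = 1 − 0.6628 = 0.3372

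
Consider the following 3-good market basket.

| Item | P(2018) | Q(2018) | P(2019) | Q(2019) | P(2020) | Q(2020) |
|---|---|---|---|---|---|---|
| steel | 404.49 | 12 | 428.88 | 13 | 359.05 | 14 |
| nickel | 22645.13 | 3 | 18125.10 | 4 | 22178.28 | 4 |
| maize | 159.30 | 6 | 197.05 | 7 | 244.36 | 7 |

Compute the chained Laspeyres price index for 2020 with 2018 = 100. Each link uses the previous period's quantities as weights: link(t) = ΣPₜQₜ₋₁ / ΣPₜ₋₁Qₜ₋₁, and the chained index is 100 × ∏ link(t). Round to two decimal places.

98.52

Link 2018→2019:
ΣP(2019)Q(2018) = 428.88×12 + 18125.10×3 + 197.05×6 = 5146.56 + 54375.3 + 1182.3 = 60704.16
ΣP(2018)Q(2018) = 404.49×12 + 22645.13×3 + 159.30×6 = 4853.88 + 67935.39 + 955.8 = 73745.07
link = 60704.16/73745.07 = 0.823162
Link 2019→2020:
ΣP(2020)Q(2019) = 359.05×13 + 22178.28×4 + 244.36×7 = 4667.65 + 88713.12 + 1710.52 = 95091.29
ΣP(2019)Q(2019) = 428.88×13 + 18125.10×4 + 197.05×7 = 5575.44 + 72500.4 + 1379.35 = 79455.19
link = 95091.29/79455.19 = 1.196791
Chained index = 100 × 0.823162 × 1.196791 = 98.5154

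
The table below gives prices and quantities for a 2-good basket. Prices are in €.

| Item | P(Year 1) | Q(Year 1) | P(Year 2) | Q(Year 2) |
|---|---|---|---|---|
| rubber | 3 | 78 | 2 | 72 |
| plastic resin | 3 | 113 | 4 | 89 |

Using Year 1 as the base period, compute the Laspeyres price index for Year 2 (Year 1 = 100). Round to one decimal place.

Laspeyres price index uses base-period quantities as weights.
ΣP(Year 2)·Q(Year 1) = 2×78 + 4×113 = 156 + 452 = 608
ΣP(Year 1)·Q(Year 1) = 3×78 + 3×113 = 234 + 339 = 573
Index = 608 / 573 × 100 = 106.1082

106.1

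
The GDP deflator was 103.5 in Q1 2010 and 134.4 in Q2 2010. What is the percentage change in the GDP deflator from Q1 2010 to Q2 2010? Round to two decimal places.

Change = (134.4 − 103.5) / 103.5 × 100
       = 30.9 / 103.5 × 100 = 29.8551%

29.86%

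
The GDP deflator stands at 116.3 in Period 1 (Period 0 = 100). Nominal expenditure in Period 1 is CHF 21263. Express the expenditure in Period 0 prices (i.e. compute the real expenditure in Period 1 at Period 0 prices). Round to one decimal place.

Real = Nominal ÷ (Index/100) = 21263 ÷ (116.3/100)
     = 21263 ÷ 1.163 = 18282.8891

18282.9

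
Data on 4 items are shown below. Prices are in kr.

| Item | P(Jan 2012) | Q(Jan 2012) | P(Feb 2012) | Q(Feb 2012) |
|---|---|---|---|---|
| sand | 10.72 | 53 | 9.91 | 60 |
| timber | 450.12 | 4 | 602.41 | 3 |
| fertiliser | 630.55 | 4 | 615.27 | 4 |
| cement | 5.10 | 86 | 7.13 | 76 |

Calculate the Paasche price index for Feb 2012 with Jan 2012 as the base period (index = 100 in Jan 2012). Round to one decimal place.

Paasche price index uses current-period quantities as weights.
ΣP(Feb 2012)·Q(Feb 2012) = 9.91×60 + 602.41×3 + 615.27×4 + 7.13×76 = 594.6 + 1807.23 + 2461.08 + 541.88 = 5404.79
ΣP(Jan 2012)·Q(Feb 2012) = 10.72×60 + 450.12×3 + 630.55×4 + 5.10×76 = 643.2 + 1350.36 + 2522.2 + 387.6 = 4903.36
Index = 5404.79 / 4903.36 × 100 = 110.2263

110.2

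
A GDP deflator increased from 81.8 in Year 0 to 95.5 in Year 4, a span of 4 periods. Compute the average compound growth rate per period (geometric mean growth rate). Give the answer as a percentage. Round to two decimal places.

3.95%

Growth factor = (95.5/81.8)^(1/4) = (1.167482)^(1/4) = 1.039471
Growth rate = 1.039471 − 1 = 0.039471 = 3.9471%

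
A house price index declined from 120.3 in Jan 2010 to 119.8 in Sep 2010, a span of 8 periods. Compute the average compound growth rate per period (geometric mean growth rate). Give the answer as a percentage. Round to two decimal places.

-0.05%

Growth factor = (119.8/120.3)^(1/8) = (0.995844)^(1/8) = 0.999480
Growth rate = 0.999480 − 1 = -0.000520 = -0.0520%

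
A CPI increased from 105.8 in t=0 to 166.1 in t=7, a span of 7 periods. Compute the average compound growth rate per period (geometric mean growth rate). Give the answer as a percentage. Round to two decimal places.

Growth factor = (166.1/105.8)^(1/7) = (1.569943)^(1/7) = 1.066555
Growth rate = 1.066555 − 1 = 0.066555 = 6.6555%

6.66%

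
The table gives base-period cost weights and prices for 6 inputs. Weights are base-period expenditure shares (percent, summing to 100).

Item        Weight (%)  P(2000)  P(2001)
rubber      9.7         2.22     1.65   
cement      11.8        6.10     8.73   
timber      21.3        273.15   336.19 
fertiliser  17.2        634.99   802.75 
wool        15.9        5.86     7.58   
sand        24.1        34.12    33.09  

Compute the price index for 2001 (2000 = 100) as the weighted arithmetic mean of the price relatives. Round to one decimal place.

rubber: 9.7 × (1.65/2.22) = 9.7 × 0.743243 = 7.2095
cement: 11.8 × (8.73/6.10) = 11.8 × 1.431148 = 16.8875
timber: 21.3 × (336.19/273.15) = 21.3 × 1.230789 = 26.2158
fertiliser: 17.2 × (802.75/634.99) = 17.2 × 1.264193 = 21.7441
wool: 15.9 × (7.58/5.86) = 15.9 × 1.293515 = 20.5669
sand: 24.1 × (33.09/34.12) = 24.1 × 0.969812 = 23.3725
Index = Σ wᵢ·(p₁ᵢ/p₀ᵢ) = 7.2095 + 16.8875 + 26.2158 + 21.7441 + 20.5669 + 23.3725 = 115.9963

116.0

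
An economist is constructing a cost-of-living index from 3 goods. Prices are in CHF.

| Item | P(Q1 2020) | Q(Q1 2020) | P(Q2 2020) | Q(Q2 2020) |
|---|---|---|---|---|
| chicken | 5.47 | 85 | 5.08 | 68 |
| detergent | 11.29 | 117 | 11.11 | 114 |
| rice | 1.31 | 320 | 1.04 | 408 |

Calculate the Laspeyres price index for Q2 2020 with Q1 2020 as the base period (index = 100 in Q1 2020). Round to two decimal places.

Laspeyres price index uses base-period quantities as weights.
ΣP(Q2 2020)·Q(Q1 2020) = 5.08×85 + 11.11×117 + 1.04×320 = 431.8 + 1299.87 + 332.8 = 2064.47
ΣP(Q1 2020)·Q(Q1 2020) = 5.47×85 + 11.29×117 + 1.31×320 = 464.95 + 1320.93 + 419.2 = 2205.08
Index = 2064.47 / 2205.08 × 100 = 93.6234

93.62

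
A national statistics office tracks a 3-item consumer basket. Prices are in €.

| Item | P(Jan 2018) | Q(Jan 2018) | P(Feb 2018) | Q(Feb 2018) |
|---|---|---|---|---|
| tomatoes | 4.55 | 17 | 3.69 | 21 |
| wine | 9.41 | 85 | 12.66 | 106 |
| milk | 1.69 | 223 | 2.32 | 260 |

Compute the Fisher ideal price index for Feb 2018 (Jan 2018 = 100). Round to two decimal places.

132.03

Laspeyres component (base-period weights):
ΣP(Feb 2018)Q(Jan 2018) = 3.69×17 + 12.66×85 + 2.32×223 = 62.73 + 1076.1 + 517.36 = 1656.19
ΣP(Jan 2018)Q(Jan 2018) = 4.55×17 + 9.41×85 + 1.69×223 = 77.35 + 799.85 + 376.87 = 1254.07
L = 1656.19 / 1254.07 × 100 = 132.0652
Paasche component (current-period weights):
ΣP(Feb 2018)Q(Feb 2018) = 3.69×21 + 12.66×106 + 2.32×260 = 77.49 + 1341.96 + 603.2 = 2022.65
ΣP(Jan 2018)Q(Feb 2018) = 4.55×21 + 9.41×106 + 1.69×260 = 95.55 + 997.46 + 439.4 = 1532.41
P = 2022.65 / 1532.41 × 100 = 131.9914
Fisher = √(L × P) = √(132.0652 × 131.9914) = 132.0283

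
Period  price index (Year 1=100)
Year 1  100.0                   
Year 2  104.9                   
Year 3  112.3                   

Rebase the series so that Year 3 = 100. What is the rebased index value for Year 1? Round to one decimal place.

89.0

Rebased(Year 1) = 100.0 / 112.3 × 100 = 89.0472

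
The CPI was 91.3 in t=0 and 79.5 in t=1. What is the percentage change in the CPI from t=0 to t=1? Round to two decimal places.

Change = (79.5 − 91.3) / 91.3 × 100
       = -11.8 / 91.3 × 100 = -12.9244%

-12.92%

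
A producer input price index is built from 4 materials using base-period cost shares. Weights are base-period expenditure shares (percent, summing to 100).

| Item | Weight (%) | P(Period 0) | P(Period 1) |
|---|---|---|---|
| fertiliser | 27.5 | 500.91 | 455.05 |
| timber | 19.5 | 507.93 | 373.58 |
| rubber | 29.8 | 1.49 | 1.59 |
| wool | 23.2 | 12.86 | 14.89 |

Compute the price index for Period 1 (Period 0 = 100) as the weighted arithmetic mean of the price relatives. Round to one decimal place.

fertiliser: 27.5 × (455.05/500.91) = 27.5 × 0.908447 = 24.9823
timber: 19.5 × (373.58/507.93) = 19.5 × 0.735495 = 14.3422
rubber: 29.8 × (1.59/1.49) = 29.8 × 1.067114 = 31.8000
wool: 23.2 × (14.89/12.86) = 23.2 × 1.157854 = 26.8622
Index = Σ wᵢ·(p₁ᵢ/p₀ᵢ) = 24.9823 + 14.3422 + 31.8000 + 26.8622 = 97.9866

98.0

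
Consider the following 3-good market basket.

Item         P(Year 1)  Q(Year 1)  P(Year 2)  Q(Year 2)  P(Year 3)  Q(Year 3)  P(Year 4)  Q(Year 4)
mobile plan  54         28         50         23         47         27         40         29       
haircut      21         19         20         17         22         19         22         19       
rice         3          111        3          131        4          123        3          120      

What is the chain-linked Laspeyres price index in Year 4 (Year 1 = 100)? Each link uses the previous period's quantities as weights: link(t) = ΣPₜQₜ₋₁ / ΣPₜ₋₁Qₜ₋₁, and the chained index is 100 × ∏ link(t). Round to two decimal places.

Link Year 1→Year 2:
ΣP(Year 2)Q(Year 1) = 50×28 + 20×19 + 3×111 = 1400 + 380 + 333 = 2113
ΣP(Year 1)Q(Year 1) = 54×28 + 21×19 + 3×111 = 1512 + 399 + 333 = 2244
link = 2113/2244 = 0.941622
Link Year 2→Year 3:
ΣP(Year 3)Q(Year 2) = 47×23 + 22×17 + 4×131 = 1081 + 374 + 524 = 1979
ΣP(Year 2)Q(Year 2) = 50×23 + 20×17 + 3×131 = 1150 + 340 + 393 = 1883
link = 1979/1883 = 1.050982
Link Year 3→Year 4:
ΣP(Year 4)Q(Year 3) = 40×27 + 22×19 + 3×123 = 1080 + 418 + 369 = 1867
ΣP(Year 3)Q(Year 3) = 47×27 + 22×19 + 4×123 = 1269 + 418 + 492 = 2179
link = 1867/2179 = 0.856815
Chained index = 100 × 0.941622 × 1.050982 × 0.856815 = 84.7928

84.79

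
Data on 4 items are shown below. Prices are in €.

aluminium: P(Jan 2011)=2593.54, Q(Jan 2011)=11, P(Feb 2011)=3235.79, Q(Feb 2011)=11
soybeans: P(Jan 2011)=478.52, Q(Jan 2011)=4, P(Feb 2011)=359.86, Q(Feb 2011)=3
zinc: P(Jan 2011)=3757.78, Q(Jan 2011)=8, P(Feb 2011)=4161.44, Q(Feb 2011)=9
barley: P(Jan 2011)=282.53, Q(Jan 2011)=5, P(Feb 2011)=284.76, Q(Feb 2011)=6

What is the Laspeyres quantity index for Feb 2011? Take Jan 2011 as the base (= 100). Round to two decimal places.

105.75

Laspeyres quantity index uses base-period prices as weights.
ΣP(Jan 2011)·Q(Feb 2011) = 2593.54×11 + 478.52×3 + 3757.78×9 + 282.53×6 = 28528.94 + 1435.56 + 33820.02 + 1695.18 = 65479.7
ΣP(Jan 2011)·Q(Jan 2011) = 2593.54×11 + 478.52×4 + 3757.78×8 + 282.53×5 = 28528.94 + 1914.08 + 30062.24 + 1412.65 = 61917.91
Index = 65479.7 / 61917.91 × 100 = 105.7524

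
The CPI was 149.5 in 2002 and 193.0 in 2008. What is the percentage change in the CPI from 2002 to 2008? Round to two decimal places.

Change = (193.0 − 149.5) / 149.5 × 100
       = 43.5 / 149.5 × 100 = 29.0970%

29.10%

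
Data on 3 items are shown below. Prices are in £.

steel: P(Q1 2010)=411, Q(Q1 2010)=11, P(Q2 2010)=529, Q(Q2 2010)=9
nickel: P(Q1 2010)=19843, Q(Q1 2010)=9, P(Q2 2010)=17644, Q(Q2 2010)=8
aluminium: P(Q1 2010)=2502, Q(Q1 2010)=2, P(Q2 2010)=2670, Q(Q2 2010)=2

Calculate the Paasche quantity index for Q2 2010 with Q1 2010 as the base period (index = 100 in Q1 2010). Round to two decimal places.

89.00

Paasche quantity index uses current-period prices as weights.
ΣP(Q2 2010)·Q(Q2 2010) = 529×9 + 17644×8 + 2670×2 = 4761 + 141152 + 5340 = 151253
ΣP(Q2 2010)·Q(Q1 2010) = 529×11 + 17644×9 + 2670×2 = 5819 + 158796 + 5340 = 169955
Index = 151253 / 169955 × 100 = 88.9959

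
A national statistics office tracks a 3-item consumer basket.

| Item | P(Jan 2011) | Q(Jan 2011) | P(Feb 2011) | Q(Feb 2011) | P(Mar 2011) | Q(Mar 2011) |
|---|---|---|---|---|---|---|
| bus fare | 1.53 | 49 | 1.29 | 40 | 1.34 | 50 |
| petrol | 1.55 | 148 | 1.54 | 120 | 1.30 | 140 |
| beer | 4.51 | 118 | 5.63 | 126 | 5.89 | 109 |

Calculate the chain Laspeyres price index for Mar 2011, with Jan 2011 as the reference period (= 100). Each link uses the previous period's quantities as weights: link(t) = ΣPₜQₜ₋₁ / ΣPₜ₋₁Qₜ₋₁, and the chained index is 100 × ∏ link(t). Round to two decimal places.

114.94

Link Jan 2011→Feb 2011:
ΣP(Feb 2011)Q(Jan 2011) = 1.29×49 + 1.54×148 + 5.63×118 = 63.21 + 227.92 + 664.34 = 955.47
ΣP(Jan 2011)Q(Jan 2011) = 1.53×49 + 1.55×148 + 4.51×118 = 74.97 + 229.4 + 532.18 = 836.55
link = 955.47/836.55 = 1.142155
Link Feb 2011→Mar 2011:
ΣP(Mar 2011)Q(Feb 2011) = 1.34×40 + 1.30×120 + 5.89×126 = 53.6 + 156 + 742.14 = 951.74
ΣP(Feb 2011)Q(Feb 2011) = 1.29×40 + 1.54×120 + 5.63×126 = 51.6 + 184.8 + 709.38 = 945.78
link = 951.74/945.78 = 1.006302
Chained index = 100 × 1.142155 × 1.006302 = 114.9353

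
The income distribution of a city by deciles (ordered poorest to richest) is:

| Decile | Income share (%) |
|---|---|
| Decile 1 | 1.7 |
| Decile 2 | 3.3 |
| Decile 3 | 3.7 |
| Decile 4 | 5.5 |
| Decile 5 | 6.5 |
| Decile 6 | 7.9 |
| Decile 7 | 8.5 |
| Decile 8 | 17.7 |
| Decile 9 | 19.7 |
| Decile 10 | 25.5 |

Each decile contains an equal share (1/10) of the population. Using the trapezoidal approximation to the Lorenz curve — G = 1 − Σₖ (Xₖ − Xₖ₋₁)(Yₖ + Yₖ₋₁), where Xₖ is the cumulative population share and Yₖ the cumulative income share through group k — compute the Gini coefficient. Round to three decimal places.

Cumulative income shares Yₖ: 0.0170, 0.0500, 0.0870, 0.1420, 0.2070, 0.2860, 0.3710, 0.5480, 0.7450, 1.0000
Σ (Xₖ−Xₖ₋₁)(Yₖ+Yₖ₋₁) = (1/10)(0.0170+0.0000) + (1/10)(0.0500+0.0170) + (1/10)(0.0870+0.0500) + (1/10)(0.1420+0.0870) + (1/10)(0.2070+0.1420) + (1/10)(0.2860+0.2070) + (1/10)(0.3710+0.2860) + (1/10)(0.5480+0.3710) + (1/10)(0.7450+0.5480) + (1/10)(1.0000+0.7450)
  = 0.0017 + 0.0067 + 0.0137 + 0.0229 + 0.0349 + 0.0493 + 0.0657 + 0.0919 + 0.1293 + 0.1745 = 0.5906
G = 1 − 0.5906 = 0.4094

0.409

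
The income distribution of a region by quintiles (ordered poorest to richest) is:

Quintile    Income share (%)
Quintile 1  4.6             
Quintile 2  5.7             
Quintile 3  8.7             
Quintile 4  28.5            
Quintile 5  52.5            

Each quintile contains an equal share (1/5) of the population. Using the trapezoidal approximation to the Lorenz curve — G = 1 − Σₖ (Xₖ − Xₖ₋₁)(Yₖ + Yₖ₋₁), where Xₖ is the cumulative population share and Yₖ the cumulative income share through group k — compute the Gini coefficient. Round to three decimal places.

Cumulative income shares Yₖ: 0.0460, 0.1030, 0.1900, 0.4750, 1.0000
Σ (Xₖ−Xₖ₋₁)(Yₖ+Yₖ₋₁) = (1/5)(0.0460+0.0000) + (1/5)(0.1030+0.0460) + (1/5)(0.1900+0.1030) + (1/5)(0.4750+0.1900) + (1/5)(1.0000+0.4750)
  = 0.0092 + 0.0298 + 0.0586 + 0.1330 + 0.2950 = 0.5256
G = 1 − 0.5256 = 0.4744

0.474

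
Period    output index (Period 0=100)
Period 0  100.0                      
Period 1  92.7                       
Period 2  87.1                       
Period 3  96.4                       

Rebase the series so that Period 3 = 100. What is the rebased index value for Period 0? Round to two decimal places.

103.73

Rebased(Period 0) = 100.0 / 96.4 × 100 = 103.7344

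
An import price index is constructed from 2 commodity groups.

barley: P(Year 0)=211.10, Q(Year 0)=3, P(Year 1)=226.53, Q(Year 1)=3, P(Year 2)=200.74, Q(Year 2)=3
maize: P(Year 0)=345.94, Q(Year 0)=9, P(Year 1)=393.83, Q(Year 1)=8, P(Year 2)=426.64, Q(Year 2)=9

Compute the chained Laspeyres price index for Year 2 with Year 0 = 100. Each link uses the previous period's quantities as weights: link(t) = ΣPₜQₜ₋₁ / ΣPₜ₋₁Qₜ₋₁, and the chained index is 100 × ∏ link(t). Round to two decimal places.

Link Year 0→Year 1:
ΣP(Year 1)Q(Year 0) = 226.53×3 + 393.83×9 = 679.59 + 3544.47 = 4224.06
ΣP(Year 0)Q(Year 0) = 211.10×3 + 345.94×9 = 633.3 + 3113.46 = 3746.76
link = 4224.06/3746.76 = 1.127390
Link Year 1→Year 2:
ΣP(Year 2)Q(Year 1) = 200.74×3 + 426.64×8 = 602.22 + 3413.12 = 4015.34
ΣP(Year 1)Q(Year 1) = 226.53×3 + 393.83×8 = 679.59 + 3150.64 = 3830.23
link = 4015.34/3830.23 = 1.048329
Chained index = 100 × 1.127390 × 1.048329 = 118.1875

118.19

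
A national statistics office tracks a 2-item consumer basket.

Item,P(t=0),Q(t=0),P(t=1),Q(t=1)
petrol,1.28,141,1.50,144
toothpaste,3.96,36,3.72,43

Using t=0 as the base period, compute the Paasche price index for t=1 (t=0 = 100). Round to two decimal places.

106.02

Paasche price index uses current-period quantities as weights.
ΣP(t=1)·Q(t=1) = 1.50×144 + 3.72×43 = 216 + 159.96 = 375.96
ΣP(t=0)·Q(t=1) = 1.28×144 + 3.96×43 = 184.32 + 170.28 = 354.6
Index = 375.96 / 354.6 × 100 = 106.0237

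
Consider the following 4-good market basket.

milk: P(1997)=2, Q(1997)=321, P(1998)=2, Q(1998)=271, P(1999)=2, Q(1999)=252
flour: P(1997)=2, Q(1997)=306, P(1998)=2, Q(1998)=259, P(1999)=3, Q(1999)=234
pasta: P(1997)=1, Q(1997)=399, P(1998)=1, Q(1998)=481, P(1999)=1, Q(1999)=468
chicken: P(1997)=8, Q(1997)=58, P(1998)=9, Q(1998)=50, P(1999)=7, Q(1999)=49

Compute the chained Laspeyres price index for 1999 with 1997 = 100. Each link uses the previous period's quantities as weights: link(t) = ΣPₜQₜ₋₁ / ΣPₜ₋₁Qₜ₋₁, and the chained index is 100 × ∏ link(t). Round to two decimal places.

Link 1997→1998:
ΣP(1998)Q(1997) = 2×321 + 2×306 + 1×399 + 9×58 = 642 + 612 + 399 + 522 = 2175
ΣP(1997)Q(1997) = 2×321 + 2×306 + 1×399 + 8×58 = 642 + 612 + 399 + 464 = 2117
link = 2175/2117 = 1.027397
Link 1998→1999:
ΣP(1999)Q(1998) = 2×271 + 3×259 + 1×481 + 7×50 = 542 + 777 + 481 + 350 = 2150
ΣP(1998)Q(1998) = 2×271 + 2×259 + 1×481 + 9×50 = 542 + 518 + 481 + 450 = 1991
link = 2150/1991 = 1.079859
Chained index = 100 × 1.027397 × 1.079859 = 110.9445

110.94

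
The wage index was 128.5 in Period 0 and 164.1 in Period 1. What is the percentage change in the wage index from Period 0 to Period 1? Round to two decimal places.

Change = (164.1 − 128.5) / 128.5 × 100
       = 35.6 / 128.5 × 100 = 27.7043%

27.70%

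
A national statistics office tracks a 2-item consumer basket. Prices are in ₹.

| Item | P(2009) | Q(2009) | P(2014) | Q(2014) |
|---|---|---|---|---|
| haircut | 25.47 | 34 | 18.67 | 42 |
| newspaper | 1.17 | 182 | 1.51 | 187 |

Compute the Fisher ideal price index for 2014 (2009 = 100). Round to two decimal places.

83.53

Laspeyres component (base-period weights):
ΣP(2014)Q(2009) = 18.67×34 + 1.51×182 = 634.78 + 274.82 = 909.6
ΣP(2009)Q(2009) = 25.47×34 + 1.17×182 = 865.98 + 212.94 = 1078.92
L = 909.6 / 1078.92 × 100 = 84.3065
Paasche component (current-period weights):
ΣP(2014)Q(2014) = 18.67×42 + 1.51×187 = 784.14 + 282.37 = 1066.51
ΣP(2009)Q(2014) = 25.47×42 + 1.17×187 = 1069.74 + 218.79 = 1288.53
P = 1066.51 / 1288.53 × 100 = 82.7695
Fisher = √(L × P) = √(84.3065 × 82.7695) = 83.5345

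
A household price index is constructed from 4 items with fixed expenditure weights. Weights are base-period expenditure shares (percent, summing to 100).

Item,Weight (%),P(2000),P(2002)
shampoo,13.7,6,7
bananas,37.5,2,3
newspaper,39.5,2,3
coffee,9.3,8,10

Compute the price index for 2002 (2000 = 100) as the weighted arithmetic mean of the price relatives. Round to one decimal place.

shampoo: 13.7 × (7/6) = 13.7 × 1.166667 = 15.9833
bananas: 37.5 × (3/2) = 37.5 × 1.500000 = 56.2500
newspaper: 39.5 × (3/2) = 39.5 × 1.500000 = 59.2500
coffee: 9.3 × (10/8) = 9.3 × 1.250000 = 11.6250
Index = Σ wᵢ·(p₁ᵢ/p₀ᵢ) = 15.9833 + 56.2500 + 59.2500 + 11.6250 = 143.1083

143.1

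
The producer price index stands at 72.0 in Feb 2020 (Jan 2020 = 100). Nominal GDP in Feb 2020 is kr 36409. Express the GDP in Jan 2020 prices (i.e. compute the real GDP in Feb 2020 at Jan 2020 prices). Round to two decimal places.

Real = Nominal ÷ (Index/100) = 36409 ÷ (72.0/100)
     = 36409 ÷ 0.720 = 50568.0556

50568.06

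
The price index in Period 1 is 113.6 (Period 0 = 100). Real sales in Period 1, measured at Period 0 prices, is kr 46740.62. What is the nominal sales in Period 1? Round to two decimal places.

53097.34

Nominal = Real × (Index/100) = 46740.62 × (113.6/100)
        = 46740.62 × 1.136 = 53097.3443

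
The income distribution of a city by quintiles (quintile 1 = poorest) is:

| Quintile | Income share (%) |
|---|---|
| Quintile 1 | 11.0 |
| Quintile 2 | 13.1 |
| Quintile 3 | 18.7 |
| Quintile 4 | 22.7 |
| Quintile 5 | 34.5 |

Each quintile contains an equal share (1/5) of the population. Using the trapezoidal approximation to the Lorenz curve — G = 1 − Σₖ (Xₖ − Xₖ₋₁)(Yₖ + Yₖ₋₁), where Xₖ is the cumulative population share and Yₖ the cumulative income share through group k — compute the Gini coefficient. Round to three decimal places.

Cumulative income shares Yₖ: 0.1100, 0.2410, 0.4280, 0.6550, 1.0000
Σ (Xₖ−Xₖ₋₁)(Yₖ+Yₖ₋₁) = (1/5)(0.1100+0.0000) + (1/5)(0.2410+0.1100) + (1/5)(0.4280+0.2410) + (1/5)(0.6550+0.4280) + (1/5)(1.0000+0.6550)
  = 0.0220 + 0.0702 + 0.1338 + 0.2166 + 0.3310 = 0.7736
G = 1 − 0.7736 = 0.2264

0.226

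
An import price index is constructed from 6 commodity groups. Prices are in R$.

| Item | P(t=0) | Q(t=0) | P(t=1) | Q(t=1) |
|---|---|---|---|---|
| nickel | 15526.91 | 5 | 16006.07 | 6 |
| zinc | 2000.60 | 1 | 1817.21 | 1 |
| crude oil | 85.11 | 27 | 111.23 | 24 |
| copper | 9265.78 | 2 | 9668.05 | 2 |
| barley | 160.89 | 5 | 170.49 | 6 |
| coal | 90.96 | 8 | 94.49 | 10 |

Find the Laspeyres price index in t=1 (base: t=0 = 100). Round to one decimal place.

Laspeyres price index uses base-period quantities as weights.
ΣP(t=1)·Q(t=0) = 16006.07×5 + 1817.21×1 + 111.23×27 + 9668.05×2 + 170.49×5 + 94.49×8 = 80030.35 + 1817.21 + 3003.21 + 19336.1 + 852.45 + 755.92 = 105795.24
ΣP(t=0)·Q(t=0) = 15526.91×5 + 2000.60×1 + 85.11×27 + 9265.78×2 + 160.89×5 + 90.96×8 = 77634.55 + 2000.6 + 2297.97 + 18531.56 + 804.45 + 727.68 = 101996.81
Index = 105795.24 / 101996.81 × 100 = 103.7241

103.7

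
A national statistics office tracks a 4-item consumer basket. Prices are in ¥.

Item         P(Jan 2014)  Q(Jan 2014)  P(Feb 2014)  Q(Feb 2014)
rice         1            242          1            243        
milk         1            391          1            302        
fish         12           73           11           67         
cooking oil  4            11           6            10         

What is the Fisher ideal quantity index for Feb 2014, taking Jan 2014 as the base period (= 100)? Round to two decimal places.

Laspeyres component (base-period weights):
ΣP(Jan 2014)Q(Feb 2014) = 1×243 + 1×302 + 12×67 + 4×10 = 243 + 302 + 804 + 40 = 1389
ΣP(Jan 2014)Q(Jan 2014) = 1×242 + 1×391 + 12×73 + 4×11 = 242 + 391 + 876 + 44 = 1553
L = 1389 / 1553 × 100 = 89.4398
Paasche component (current-period weights):
ΣP(Feb 2014)Q(Feb 2014) = 1×243 + 1×302 + 11×67 + 6×10 = 243 + 302 + 737 + 60 = 1342
ΣP(Feb 2014)Q(Jan 2014) = 1×242 + 1×391 + 11×73 + 6×11 = 242 + 391 + 803 + 66 = 1502
P = 1342 / 1502 × 100 = 89.3475
Fisher = √(L × P) = √(89.4398 × 89.3475) = 89.3937

89.39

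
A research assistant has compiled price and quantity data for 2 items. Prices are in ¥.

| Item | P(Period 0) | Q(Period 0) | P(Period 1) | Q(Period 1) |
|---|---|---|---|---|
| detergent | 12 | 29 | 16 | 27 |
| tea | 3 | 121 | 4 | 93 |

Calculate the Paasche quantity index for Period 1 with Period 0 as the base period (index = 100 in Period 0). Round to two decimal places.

84.81

Paasche quantity index uses current-period prices as weights.
ΣP(Period 1)·Q(Period 1) = 16×27 + 4×93 = 432 + 372 = 804
ΣP(Period 1)·Q(Period 0) = 16×29 + 4×121 = 464 + 484 = 948
Index = 804 / 948 × 100 = 84.8101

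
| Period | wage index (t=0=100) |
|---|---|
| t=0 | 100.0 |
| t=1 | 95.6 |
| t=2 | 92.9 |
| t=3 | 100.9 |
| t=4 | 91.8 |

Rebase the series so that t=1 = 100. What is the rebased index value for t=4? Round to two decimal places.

96.03

Rebased(t=4) = 91.8 / 95.6 × 100 = 96.0251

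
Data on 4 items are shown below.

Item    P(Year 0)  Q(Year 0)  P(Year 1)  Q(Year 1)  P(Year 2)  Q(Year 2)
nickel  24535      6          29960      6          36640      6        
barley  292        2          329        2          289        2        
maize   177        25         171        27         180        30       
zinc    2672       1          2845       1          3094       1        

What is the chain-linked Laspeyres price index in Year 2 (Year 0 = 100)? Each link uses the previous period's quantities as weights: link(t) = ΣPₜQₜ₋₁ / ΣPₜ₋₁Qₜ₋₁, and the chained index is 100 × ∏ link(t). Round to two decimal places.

147.17

Link Year 0→Year 1:
ΣP(Year 1)Q(Year 0) = 29960×6 + 329×2 + 171×25 + 2845×1 = 179760 + 658 + 4275 + 2845 = 187538
ΣP(Year 0)Q(Year 0) = 24535×6 + 292×2 + 177×25 + 2672×1 = 147210 + 584 + 4425 + 2672 = 154891
link = 187538/154891 = 1.210774
Link Year 1→Year 2:
ΣP(Year 2)Q(Year 1) = 36640×6 + 289×2 + 180×27 + 3094×1 = 219840 + 578 + 4860 + 3094 = 228372
ΣP(Year 1)Q(Year 1) = 29960×6 + 329×2 + 171×27 + 2845×1 = 179760 + 658 + 4617 + 2845 = 187880
link = 228372/187880 = 1.215521
Chained index = 100 × 1.210774 × 1.215521 = 147.1721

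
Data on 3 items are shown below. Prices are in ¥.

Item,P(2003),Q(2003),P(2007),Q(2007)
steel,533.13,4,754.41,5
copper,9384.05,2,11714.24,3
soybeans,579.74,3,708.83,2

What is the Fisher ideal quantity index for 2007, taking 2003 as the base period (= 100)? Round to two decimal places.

141.20

Laspeyres component (base-period weights):
ΣP(2003)Q(2007) = 533.13×5 + 9384.05×3 + 579.74×2 = 2665.65 + 28152.15 + 1159.48 = 31977.28
ΣP(2003)Q(2003) = 533.13×4 + 9384.05×2 + 579.74×3 = 2132.52 + 18768.1 + 1739.22 = 22639.84
L = 31977.28 / 22639.84 × 100 = 141.2434
Paasche component (current-period weights):
ΣP(2007)Q(2007) = 754.41×5 + 11714.24×3 + 708.83×2 = 3772.05 + 35142.72 + 1417.66 = 40332.43
ΣP(2007)Q(2003) = 754.41×4 + 11714.24×2 + 708.83×3 = 3017.64 + 23428.48 + 2126.49 = 28572.61
P = 40332.43 / 28572.61 × 100 = 141.1577
Fisher = √(L × P) = √(141.2434 × 141.1577) = 141.2005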